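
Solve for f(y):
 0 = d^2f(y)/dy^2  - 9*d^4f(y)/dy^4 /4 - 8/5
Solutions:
 f(y) = C1 + C2*y + C3*exp(-2*y/3) + C4*exp(2*y/3) + 4*y^2/5


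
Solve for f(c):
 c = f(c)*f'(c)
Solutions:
 f(c) = -sqrt(C1 + c^2)
 f(c) = sqrt(C1 + c^2)


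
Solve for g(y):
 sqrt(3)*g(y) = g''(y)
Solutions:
 g(y) = C1*exp(-3^(1/4)*y) + C2*exp(3^(1/4)*y)


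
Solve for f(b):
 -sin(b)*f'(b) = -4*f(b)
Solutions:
 f(b) = C1*(cos(b)^2 - 2*cos(b) + 1)/(cos(b)^2 + 2*cos(b) + 1)


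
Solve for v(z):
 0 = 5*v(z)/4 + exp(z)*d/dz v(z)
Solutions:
 v(z) = C1*exp(5*exp(-z)/4)


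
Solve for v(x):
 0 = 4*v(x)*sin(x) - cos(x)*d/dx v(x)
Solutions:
 v(x) = C1/cos(x)^4


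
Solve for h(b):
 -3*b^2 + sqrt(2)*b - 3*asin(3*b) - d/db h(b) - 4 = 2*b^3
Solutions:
 h(b) = C1 - b^4/2 - b^3 + sqrt(2)*b^2/2 - 3*b*asin(3*b) - 4*b - sqrt(1 - 9*b^2)


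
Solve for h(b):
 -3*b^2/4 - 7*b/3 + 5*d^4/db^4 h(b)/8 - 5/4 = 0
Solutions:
 h(b) = C1 + C2*b + C3*b^2 + C4*b^3 + b^6/300 + 7*b^5/225 + b^4/12


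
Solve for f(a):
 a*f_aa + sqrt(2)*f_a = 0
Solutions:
 f(a) = C1 + C2*a^(1 - sqrt(2))


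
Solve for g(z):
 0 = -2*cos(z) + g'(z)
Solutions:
 g(z) = C1 + 2*sin(z)


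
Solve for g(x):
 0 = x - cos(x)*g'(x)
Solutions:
 g(x) = C1 + Integral(x/cos(x), x)


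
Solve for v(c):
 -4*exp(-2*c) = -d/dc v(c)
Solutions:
 v(c) = C1 - 2*exp(-2*c)


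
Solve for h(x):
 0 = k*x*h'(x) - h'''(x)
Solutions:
 h(x) = C1 + Integral(C2*airyai(k^(1/3)*x) + C3*airybi(k^(1/3)*x), x)


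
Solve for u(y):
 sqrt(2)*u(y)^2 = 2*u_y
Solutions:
 u(y) = -2/(C1 + sqrt(2)*y)


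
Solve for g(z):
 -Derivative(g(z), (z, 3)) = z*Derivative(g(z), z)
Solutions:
 g(z) = C1 + Integral(C2*airyai(-z) + C3*airybi(-z), z)


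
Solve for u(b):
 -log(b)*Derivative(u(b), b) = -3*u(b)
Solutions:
 u(b) = C1*exp(3*li(b))


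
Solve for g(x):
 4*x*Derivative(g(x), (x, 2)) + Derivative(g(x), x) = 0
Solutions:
 g(x) = C1 + C2*x^(3/4)


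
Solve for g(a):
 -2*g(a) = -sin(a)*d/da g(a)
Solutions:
 g(a) = C1*(cos(a) - 1)/(cos(a) + 1)


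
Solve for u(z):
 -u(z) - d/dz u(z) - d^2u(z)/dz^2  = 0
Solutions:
 u(z) = (C1*sin(sqrt(3)*z/2) + C2*cos(sqrt(3)*z/2))*exp(-z/2)


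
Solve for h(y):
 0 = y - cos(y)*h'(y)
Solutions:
 h(y) = C1 + Integral(y/cos(y), y)


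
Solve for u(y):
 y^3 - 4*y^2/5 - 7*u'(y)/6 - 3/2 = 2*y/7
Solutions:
 u(y) = C1 + 3*y^4/14 - 8*y^3/35 - 6*y^2/49 - 9*y/7


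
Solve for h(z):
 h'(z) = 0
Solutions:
 h(z) = C1


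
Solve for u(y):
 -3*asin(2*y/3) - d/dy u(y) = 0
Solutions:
 u(y) = C1 - 3*y*asin(2*y/3) - 3*sqrt(9 - 4*y^2)/2


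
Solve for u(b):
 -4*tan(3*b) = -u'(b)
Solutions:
 u(b) = C1 - 4*log(cos(3*b))/3


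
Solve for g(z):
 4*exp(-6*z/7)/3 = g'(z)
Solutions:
 g(z) = C1 - 14*exp(-6*z/7)/9


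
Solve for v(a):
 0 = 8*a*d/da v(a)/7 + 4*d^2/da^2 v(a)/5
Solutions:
 v(a) = C1 + C2*erf(sqrt(35)*a/7)


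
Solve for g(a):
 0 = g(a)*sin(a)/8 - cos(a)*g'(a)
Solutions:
 g(a) = C1/cos(a)^(1/8)


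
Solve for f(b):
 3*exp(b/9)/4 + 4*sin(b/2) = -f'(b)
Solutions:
 f(b) = C1 - 27*exp(b/9)/4 + 8*cos(b/2)


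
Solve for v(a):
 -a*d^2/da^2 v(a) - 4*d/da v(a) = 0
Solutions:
 v(a) = C1 + C2/a^3


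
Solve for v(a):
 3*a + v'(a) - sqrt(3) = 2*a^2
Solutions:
 v(a) = C1 + 2*a^3/3 - 3*a^2/2 + sqrt(3)*a


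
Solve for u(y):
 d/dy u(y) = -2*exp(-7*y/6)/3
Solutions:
 u(y) = C1 + 4*exp(-7*y/6)/7


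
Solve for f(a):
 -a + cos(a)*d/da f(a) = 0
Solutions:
 f(a) = C1 + Integral(a/cos(a), a)


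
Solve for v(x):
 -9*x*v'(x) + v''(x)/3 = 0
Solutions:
 v(x) = C1 + C2*erfi(3*sqrt(6)*x/2)


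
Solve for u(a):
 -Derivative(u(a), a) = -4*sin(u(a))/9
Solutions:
 -4*a/9 + log(cos(u(a)) - 1)/2 - log(cos(u(a)) + 1)/2 = C1


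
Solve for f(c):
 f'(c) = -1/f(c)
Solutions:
 f(c) = -sqrt(C1 - 2*c)
 f(c) = sqrt(C1 - 2*c)


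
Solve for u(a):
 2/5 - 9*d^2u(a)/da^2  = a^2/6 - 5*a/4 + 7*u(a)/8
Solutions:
 u(a) = C1*sin(sqrt(14)*a/12) + C2*cos(sqrt(14)*a/12) - 4*a^2/21 + 10*a/7 + 1072/245


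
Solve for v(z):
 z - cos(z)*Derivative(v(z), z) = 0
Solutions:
 v(z) = C1 + Integral(z/cos(z), z)


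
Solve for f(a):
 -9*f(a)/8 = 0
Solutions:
 f(a) = 0


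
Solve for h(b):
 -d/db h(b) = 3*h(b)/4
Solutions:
 h(b) = C1*exp(-3*b/4)


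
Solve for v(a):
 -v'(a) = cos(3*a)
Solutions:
 v(a) = C1 - sin(3*a)/3


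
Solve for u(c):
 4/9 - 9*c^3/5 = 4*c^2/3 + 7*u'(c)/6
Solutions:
 u(c) = C1 - 27*c^4/70 - 8*c^3/21 + 8*c/21


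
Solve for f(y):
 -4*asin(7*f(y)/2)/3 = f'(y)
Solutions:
 Integral(1/asin(7*_y/2), (_y, f(y))) = C1 - 4*y/3


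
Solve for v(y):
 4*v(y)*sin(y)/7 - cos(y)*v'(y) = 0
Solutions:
 v(y) = C1/cos(y)^(4/7)


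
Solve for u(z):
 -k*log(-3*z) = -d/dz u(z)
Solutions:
 u(z) = C1 + k*z*log(-z) + k*z*(-1 + log(3))


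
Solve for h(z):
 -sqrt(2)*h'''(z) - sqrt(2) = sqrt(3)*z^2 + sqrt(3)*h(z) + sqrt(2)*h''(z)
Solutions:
 h(z) = C1*exp(z*(-2 + (1 + 27*sqrt(6)/4 + sqrt(-4 + (4 + 27*sqrt(6))^2/4)/2)^(-1/3) + (1 + 27*sqrt(6)/4 + sqrt(-4 + (4 + 27*sqrt(6))^2/4)/2)^(1/3))/6)*sin(sqrt(3)*z*(-(1 + 27*sqrt(6)/4 + sqrt(-4 + (2 + 27*sqrt(6)/2)^2)/2)^(1/3) + (1 + 27*sqrt(6)/4 + sqrt(-4 + (2 + 27*sqrt(6)/2)^2)/2)^(-1/3))/6) + C2*exp(z*(-2 + (1 + 27*sqrt(6)/4 + sqrt(-4 + (4 + 27*sqrt(6))^2/4)/2)^(-1/3) + (1 + 27*sqrt(6)/4 + sqrt(-4 + (4 + 27*sqrt(6))^2/4)/2)^(1/3))/6)*cos(sqrt(3)*z*(-(1 + 27*sqrt(6)/4 + sqrt(-4 + (2 + 27*sqrt(6)/2)^2)/2)^(1/3) + (1 + 27*sqrt(6)/4 + sqrt(-4 + (2 + 27*sqrt(6)/2)^2)/2)^(-1/3))/6) + C3*exp(-z*((1 + 27*sqrt(6)/4 + sqrt(-4 + (4 + 27*sqrt(6))^2/4)/2)^(-1/3) + 1 + (1 + 27*sqrt(6)/4 + sqrt(-4 + (4 + 27*sqrt(6))^2/4)/2)^(1/3))/3) - z^2 + sqrt(6)/3


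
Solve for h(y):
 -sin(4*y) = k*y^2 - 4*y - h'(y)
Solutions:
 h(y) = C1 + k*y^3/3 - 2*y^2 - cos(4*y)/4


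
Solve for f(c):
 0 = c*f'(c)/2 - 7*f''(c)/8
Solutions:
 f(c) = C1 + C2*erfi(sqrt(14)*c/7)


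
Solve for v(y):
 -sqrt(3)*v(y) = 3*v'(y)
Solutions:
 v(y) = C1*exp(-sqrt(3)*y/3)


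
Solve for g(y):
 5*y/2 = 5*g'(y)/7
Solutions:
 g(y) = C1 + 7*y^2/4


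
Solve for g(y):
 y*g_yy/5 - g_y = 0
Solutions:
 g(y) = C1 + C2*y^6


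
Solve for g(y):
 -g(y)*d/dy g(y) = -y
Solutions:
 g(y) = -sqrt(C1 + y^2)
 g(y) = sqrt(C1 + y^2)


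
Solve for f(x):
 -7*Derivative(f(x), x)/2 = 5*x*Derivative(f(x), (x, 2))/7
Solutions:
 f(x) = C1 + C2/x^(39/10)


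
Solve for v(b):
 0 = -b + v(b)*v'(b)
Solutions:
 v(b) = -sqrt(C1 + b^2)
 v(b) = sqrt(C1 + b^2)


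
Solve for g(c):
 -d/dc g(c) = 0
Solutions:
 g(c) = C1


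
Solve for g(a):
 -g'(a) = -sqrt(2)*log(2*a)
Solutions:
 g(a) = C1 + sqrt(2)*a*log(a) - sqrt(2)*a + sqrt(2)*a*log(2)


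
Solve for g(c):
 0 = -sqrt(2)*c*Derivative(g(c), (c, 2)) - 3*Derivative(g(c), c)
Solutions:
 g(c) = C1 + C2*c^(1 - 3*sqrt(2)/2)


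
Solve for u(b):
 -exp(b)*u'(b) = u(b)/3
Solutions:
 u(b) = C1*exp(exp(-b)/3)


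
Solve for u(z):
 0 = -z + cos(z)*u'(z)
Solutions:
 u(z) = C1 + Integral(z/cos(z), z)


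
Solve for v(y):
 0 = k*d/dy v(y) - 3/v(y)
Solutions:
 v(y) = -sqrt(C1 + 6*y/k)
 v(y) = sqrt(C1 + 6*y/k)


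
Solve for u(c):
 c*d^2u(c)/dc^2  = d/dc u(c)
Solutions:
 u(c) = C1 + C2*c^2


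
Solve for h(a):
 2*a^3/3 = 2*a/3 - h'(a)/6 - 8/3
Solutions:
 h(a) = C1 - a^4 + 2*a^2 - 16*a


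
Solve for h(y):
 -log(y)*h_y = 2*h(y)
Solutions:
 h(y) = C1*exp(-2*li(y))


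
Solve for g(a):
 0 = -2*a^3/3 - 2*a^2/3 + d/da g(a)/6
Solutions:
 g(a) = C1 + a^4 + 4*a^3/3


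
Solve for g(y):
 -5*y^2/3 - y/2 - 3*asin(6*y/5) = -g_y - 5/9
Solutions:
 g(y) = C1 + 5*y^3/9 + y^2/4 + 3*y*asin(6*y/5) - 5*y/9 + sqrt(25 - 36*y^2)/2


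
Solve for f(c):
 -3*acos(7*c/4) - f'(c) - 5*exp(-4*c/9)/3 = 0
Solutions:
 f(c) = C1 - 3*c*acos(7*c/4) + 3*sqrt(16 - 49*c^2)/7 + 15*exp(-4*c/9)/4


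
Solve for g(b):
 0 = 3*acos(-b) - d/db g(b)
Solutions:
 g(b) = C1 + 3*b*acos(-b) + 3*sqrt(1 - b^2)


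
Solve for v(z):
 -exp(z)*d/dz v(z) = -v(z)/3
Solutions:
 v(z) = C1*exp(-exp(-z)/3)


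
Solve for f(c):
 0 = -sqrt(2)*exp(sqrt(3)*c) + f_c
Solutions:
 f(c) = C1 + sqrt(6)*exp(sqrt(3)*c)/3


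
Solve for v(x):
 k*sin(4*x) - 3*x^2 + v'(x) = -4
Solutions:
 v(x) = C1 + k*cos(4*x)/4 + x^3 - 4*x


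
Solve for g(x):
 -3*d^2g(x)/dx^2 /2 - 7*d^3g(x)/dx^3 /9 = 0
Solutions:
 g(x) = C1 + C2*x + C3*exp(-27*x/14)


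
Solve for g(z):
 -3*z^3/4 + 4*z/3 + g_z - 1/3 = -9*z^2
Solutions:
 g(z) = C1 + 3*z^4/16 - 3*z^3 - 2*z^2/3 + z/3


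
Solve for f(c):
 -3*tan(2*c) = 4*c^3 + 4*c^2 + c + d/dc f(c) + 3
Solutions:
 f(c) = C1 - c^4 - 4*c^3/3 - c^2/2 - 3*c + 3*log(cos(2*c))/2


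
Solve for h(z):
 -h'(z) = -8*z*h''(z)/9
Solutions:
 h(z) = C1 + C2*z^(17/8)


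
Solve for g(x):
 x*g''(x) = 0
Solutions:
 g(x) = C1 + C2*x


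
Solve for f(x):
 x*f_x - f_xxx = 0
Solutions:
 f(x) = C1 + Integral(C2*airyai(x) + C3*airybi(x), x)


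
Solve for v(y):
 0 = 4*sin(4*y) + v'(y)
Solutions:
 v(y) = C1 + cos(4*y)


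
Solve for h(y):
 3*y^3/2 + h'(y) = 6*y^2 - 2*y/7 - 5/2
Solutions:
 h(y) = C1 - 3*y^4/8 + 2*y^3 - y^2/7 - 5*y/2


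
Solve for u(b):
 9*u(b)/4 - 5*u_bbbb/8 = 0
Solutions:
 u(b) = C1*exp(-2^(1/4)*sqrt(3)*5^(3/4)*b/5) + C2*exp(2^(1/4)*sqrt(3)*5^(3/4)*b/5) + C3*sin(2^(1/4)*sqrt(3)*5^(3/4)*b/5) + C4*cos(2^(1/4)*sqrt(3)*5^(3/4)*b/5)


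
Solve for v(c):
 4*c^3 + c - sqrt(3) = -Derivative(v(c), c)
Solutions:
 v(c) = C1 - c^4 - c^2/2 + sqrt(3)*c


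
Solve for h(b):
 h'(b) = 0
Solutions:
 h(b) = C1


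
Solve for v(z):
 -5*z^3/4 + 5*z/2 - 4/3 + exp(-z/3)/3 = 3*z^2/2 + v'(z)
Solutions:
 v(z) = C1 - 5*z^4/16 - z^3/2 + 5*z^2/4 - 4*z/3 - 1/exp(z)^(1/3)


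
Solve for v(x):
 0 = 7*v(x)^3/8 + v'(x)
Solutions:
 v(x) = -2*sqrt(-1/(C1 - 7*x))
 v(x) = 2*sqrt(-1/(C1 - 7*x))


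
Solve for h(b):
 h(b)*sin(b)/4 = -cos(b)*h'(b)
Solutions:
 h(b) = C1*cos(b)^(1/4)


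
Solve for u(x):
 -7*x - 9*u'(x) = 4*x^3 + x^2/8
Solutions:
 u(x) = C1 - x^4/9 - x^3/216 - 7*x^2/18


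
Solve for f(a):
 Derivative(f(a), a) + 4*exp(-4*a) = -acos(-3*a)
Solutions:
 f(a) = C1 - a*acos(-3*a) - sqrt(1 - 9*a^2)/3 + exp(-4*a)


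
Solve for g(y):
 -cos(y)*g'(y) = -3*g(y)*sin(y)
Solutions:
 g(y) = C1/cos(y)^3


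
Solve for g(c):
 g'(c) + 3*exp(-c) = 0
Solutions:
 g(c) = C1 + 3*exp(-c)


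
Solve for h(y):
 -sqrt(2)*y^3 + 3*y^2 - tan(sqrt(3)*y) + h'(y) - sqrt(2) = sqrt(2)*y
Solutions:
 h(y) = C1 + sqrt(2)*y^4/4 - y^3 + sqrt(2)*y^2/2 + sqrt(2)*y - sqrt(3)*log(cos(sqrt(3)*y))/3


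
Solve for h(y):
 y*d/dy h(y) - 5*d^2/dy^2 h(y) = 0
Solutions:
 h(y) = C1 + C2*erfi(sqrt(10)*y/10)


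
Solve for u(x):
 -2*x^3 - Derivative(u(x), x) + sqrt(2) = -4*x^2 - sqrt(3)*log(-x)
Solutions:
 u(x) = C1 - x^4/2 + 4*x^3/3 + sqrt(3)*x*log(-x) + x*(-sqrt(3) + sqrt(2))


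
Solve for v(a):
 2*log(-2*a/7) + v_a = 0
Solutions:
 v(a) = C1 - 2*a*log(-a) + 2*a*(-log(2) + 1 + log(7))


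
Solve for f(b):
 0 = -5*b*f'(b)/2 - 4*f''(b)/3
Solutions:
 f(b) = C1 + C2*erf(sqrt(15)*b/4)


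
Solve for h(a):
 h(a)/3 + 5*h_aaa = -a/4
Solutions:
 h(a) = C3*exp(-15^(2/3)*a/15) - 3*a/4 + (C1*sin(3^(1/6)*5^(2/3)*a/10) + C2*cos(3^(1/6)*5^(2/3)*a/10))*exp(15^(2/3)*a/30)


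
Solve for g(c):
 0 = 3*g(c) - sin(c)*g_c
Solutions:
 g(c) = C1*(cos(c) - 1)^(3/2)/(cos(c) + 1)^(3/2)


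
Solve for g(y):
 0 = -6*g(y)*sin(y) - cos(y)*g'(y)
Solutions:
 g(y) = C1*cos(y)^6


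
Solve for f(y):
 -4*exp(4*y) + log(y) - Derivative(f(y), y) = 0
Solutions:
 f(y) = C1 + y*log(y) - y - exp(4*y)


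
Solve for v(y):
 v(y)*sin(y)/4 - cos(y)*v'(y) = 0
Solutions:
 v(y) = C1/cos(y)^(1/4)


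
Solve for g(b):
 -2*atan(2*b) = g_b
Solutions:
 g(b) = C1 - 2*b*atan(2*b) + log(4*b^2 + 1)/2


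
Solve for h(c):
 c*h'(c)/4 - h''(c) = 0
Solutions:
 h(c) = C1 + C2*erfi(sqrt(2)*c/4)


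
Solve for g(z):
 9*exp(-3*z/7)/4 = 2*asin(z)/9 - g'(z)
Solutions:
 g(z) = C1 + 2*z*asin(z)/9 + 2*sqrt(1 - z^2)/9 + 21*exp(-3*z/7)/4


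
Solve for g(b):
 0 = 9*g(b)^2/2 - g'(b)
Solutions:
 g(b) = -2/(C1 + 9*b)


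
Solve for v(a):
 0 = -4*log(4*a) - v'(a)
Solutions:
 v(a) = C1 - 4*a*log(a) - a*log(256) + 4*a


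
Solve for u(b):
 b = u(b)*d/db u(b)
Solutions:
 u(b) = -sqrt(C1 + b^2)
 u(b) = sqrt(C1 + b^2)


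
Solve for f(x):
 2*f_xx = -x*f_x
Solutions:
 f(x) = C1 + C2*erf(x/2)


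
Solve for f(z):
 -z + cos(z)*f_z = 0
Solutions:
 f(z) = C1 + Integral(z/cos(z), z)


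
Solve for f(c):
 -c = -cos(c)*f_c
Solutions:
 f(c) = C1 + Integral(c/cos(c), c)


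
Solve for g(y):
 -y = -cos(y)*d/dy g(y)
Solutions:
 g(y) = C1 + Integral(y/cos(y), y)


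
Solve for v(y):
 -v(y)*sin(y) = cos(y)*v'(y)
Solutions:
 v(y) = C1*cos(y)


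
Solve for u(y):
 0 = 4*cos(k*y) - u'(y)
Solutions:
 u(y) = C1 + 4*sin(k*y)/k


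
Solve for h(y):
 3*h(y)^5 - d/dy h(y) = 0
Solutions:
 h(y) = -(-1/(C1 + 12*y))^(1/4)
 h(y) = (-1/(C1 + 12*y))^(1/4)
 h(y) = -I*(-1/(C1 + 12*y))^(1/4)
 h(y) = I*(-1/(C1 + 12*y))^(1/4)


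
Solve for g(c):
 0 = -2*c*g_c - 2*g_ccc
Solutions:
 g(c) = C1 + Integral(C2*airyai(-c) + C3*airybi(-c), c)


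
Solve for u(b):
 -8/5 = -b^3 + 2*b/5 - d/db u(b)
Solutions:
 u(b) = C1 - b^4/4 + b^2/5 + 8*b/5


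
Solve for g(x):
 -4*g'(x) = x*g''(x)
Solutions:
 g(x) = C1 + C2/x^3


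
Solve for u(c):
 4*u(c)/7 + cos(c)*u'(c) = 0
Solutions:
 u(c) = C1*(sin(c) - 1)^(2/7)/(sin(c) + 1)^(2/7)


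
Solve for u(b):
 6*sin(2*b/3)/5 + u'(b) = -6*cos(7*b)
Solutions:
 u(b) = C1 - 6*sin(7*b)/7 + 9*cos(2*b/3)/5


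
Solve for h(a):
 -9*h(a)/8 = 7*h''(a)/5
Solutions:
 h(a) = C1*sin(3*sqrt(70)*a/28) + C2*cos(3*sqrt(70)*a/28)


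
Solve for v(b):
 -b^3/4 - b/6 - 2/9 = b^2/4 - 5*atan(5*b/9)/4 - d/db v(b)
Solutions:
 v(b) = C1 + b^4/16 + b^3/12 + b^2/12 - 5*b*atan(5*b/9)/4 + 2*b/9 + 9*log(25*b^2 + 81)/8


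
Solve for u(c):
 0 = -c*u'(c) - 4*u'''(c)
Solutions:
 u(c) = C1 + Integral(C2*airyai(-2^(1/3)*c/2) + C3*airybi(-2^(1/3)*c/2), c)


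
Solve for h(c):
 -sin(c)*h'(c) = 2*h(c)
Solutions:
 h(c) = C1*(cos(c) + 1)/(cos(c) - 1)


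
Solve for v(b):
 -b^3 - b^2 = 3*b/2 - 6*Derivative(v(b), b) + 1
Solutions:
 v(b) = C1 + b^4/24 + b^3/18 + b^2/8 + b/6


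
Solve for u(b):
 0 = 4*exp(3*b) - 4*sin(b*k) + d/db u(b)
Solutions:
 u(b) = C1 - 4*exp(3*b)/3 - 4*cos(b*k)/k


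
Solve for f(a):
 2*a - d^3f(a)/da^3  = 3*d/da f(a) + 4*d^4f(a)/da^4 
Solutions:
 f(a) = C1 + C4*exp(-a) + a^2/3 + (C2*sin(sqrt(39)*a/8) + C3*cos(sqrt(39)*a/8))*exp(3*a/8)


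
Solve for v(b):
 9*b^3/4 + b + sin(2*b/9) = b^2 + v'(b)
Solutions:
 v(b) = C1 + 9*b^4/16 - b^3/3 + b^2/2 - 9*cos(2*b/9)/2


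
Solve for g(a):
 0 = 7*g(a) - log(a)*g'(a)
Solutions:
 g(a) = C1*exp(7*li(a))


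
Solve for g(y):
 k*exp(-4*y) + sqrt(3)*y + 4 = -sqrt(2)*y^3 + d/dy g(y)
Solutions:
 g(y) = C1 - k*exp(-4*y)/4 + sqrt(2)*y^4/4 + sqrt(3)*y^2/2 + 4*y


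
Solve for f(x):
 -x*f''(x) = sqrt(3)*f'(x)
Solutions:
 f(x) = C1 + C2*x^(1 - sqrt(3))


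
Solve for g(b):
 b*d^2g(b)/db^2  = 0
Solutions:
 g(b) = C1 + C2*b


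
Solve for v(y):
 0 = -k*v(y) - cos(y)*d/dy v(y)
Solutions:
 v(y) = C1*exp(k*(log(sin(y) - 1) - log(sin(y) + 1))/2)


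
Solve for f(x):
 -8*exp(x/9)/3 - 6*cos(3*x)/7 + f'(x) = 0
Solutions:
 f(x) = C1 + 24*exp(x/9) + 2*sin(3*x)/7


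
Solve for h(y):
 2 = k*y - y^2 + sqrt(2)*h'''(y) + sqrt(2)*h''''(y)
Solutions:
 h(y) = C1 + C2*y + C3*y^2 + C4*exp(-y) + sqrt(2)*y^5/120 + sqrt(2)*y^4*(-k - 2)/48 + sqrt(2)*y^3*(k + 4)/12


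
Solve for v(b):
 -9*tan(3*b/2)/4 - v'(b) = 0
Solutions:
 v(b) = C1 + 3*log(cos(3*b/2))/2


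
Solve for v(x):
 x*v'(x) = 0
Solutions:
 v(x) = C1


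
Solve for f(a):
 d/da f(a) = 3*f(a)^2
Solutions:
 f(a) = -1/(C1 + 3*a)


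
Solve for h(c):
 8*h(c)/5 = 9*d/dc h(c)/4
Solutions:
 h(c) = C1*exp(32*c/45)


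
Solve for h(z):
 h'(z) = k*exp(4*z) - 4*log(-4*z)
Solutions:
 h(z) = C1 + k*exp(4*z)/4 - 4*z*log(-z) + 4*z*(1 - 2*log(2))


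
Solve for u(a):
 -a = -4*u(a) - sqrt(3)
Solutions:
 u(a) = a/4 - sqrt(3)/4


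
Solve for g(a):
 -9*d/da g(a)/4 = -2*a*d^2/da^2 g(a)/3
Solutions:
 g(a) = C1 + C2*a^(35/8)


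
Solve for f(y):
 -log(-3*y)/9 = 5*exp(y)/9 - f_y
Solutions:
 f(y) = C1 + y*log(-y)/9 + y*(-1 + log(3))/9 + 5*exp(y)/9


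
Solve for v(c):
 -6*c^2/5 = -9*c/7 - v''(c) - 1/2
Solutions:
 v(c) = C1 + C2*c + c^4/10 - 3*c^3/14 - c^2/4


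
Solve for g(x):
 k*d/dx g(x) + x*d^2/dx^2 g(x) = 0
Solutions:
 g(x) = C1 + x^(1 - re(k))*(C2*sin(log(x)*Abs(im(k))) + C3*cos(log(x)*im(k)))


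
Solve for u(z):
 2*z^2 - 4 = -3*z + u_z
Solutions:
 u(z) = C1 + 2*z^3/3 + 3*z^2/2 - 4*z


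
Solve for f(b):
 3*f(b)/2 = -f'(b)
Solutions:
 f(b) = C1*exp(-3*b/2)


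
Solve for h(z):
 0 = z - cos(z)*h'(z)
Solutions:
 h(z) = C1 + Integral(z/cos(z), z)


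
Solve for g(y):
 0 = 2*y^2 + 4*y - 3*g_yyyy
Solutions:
 g(y) = C1 + C2*y + C3*y^2 + C4*y^3 + y^6/540 + y^5/90


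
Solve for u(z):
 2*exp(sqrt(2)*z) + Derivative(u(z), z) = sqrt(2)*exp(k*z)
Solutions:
 u(z) = C1 - sqrt(2)*exp(sqrt(2)*z) + sqrt(2)*exp(k*z)/k


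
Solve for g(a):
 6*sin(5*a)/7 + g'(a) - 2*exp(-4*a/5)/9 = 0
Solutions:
 g(a) = C1 + 6*cos(5*a)/35 - 5*exp(-4*a/5)/18


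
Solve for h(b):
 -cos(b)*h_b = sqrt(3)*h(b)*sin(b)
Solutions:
 h(b) = C1*cos(b)^(sqrt(3))


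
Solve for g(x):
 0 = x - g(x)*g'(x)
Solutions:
 g(x) = -sqrt(C1 + x^2)
 g(x) = sqrt(C1 + x^2)


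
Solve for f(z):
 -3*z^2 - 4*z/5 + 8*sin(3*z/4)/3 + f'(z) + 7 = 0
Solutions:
 f(z) = C1 + z^3 + 2*z^2/5 - 7*z + 32*cos(3*z/4)/9


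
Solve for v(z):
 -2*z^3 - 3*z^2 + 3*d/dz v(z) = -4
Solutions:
 v(z) = C1 + z^4/6 + z^3/3 - 4*z/3


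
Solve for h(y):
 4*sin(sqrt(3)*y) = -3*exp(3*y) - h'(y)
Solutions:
 h(y) = C1 - exp(3*y) + 4*sqrt(3)*cos(sqrt(3)*y)/3


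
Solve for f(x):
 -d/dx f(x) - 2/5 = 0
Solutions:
 f(x) = C1 - 2*x/5


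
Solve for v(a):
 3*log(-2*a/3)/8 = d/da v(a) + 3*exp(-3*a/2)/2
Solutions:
 v(a) = C1 + 3*a*log(-a)/8 + 3*a*(-log(3) - 1 + log(2))/8 + exp(-3*a/2)


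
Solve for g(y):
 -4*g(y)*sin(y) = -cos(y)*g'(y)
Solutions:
 g(y) = C1/cos(y)^4


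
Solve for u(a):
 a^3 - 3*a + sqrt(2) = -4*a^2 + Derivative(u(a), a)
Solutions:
 u(a) = C1 + a^4/4 + 4*a^3/3 - 3*a^2/2 + sqrt(2)*a


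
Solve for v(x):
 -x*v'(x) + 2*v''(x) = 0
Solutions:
 v(x) = C1 + C2*erfi(x/2)


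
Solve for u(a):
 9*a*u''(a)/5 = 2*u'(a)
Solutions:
 u(a) = C1 + C2*a^(19/9)


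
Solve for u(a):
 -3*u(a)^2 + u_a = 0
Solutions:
 u(a) = -1/(C1 + 3*a)


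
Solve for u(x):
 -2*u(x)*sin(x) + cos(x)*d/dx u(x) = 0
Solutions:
 u(x) = C1/cos(x)^2


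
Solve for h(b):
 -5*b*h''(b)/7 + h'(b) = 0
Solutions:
 h(b) = C1 + C2*b^(12/5)


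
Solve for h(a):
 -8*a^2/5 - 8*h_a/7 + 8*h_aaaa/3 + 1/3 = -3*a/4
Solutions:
 h(a) = C1 + C4*exp(3^(1/3)*7^(2/3)*a/7) - 7*a^3/15 + 21*a^2/64 + 7*a/24 + (C2*sin(3^(5/6)*7^(2/3)*a/14) + C3*cos(3^(5/6)*7^(2/3)*a/14))*exp(-3^(1/3)*7^(2/3)*a/14)


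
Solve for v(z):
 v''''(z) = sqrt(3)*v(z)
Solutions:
 v(z) = C1*exp(-3^(1/8)*z) + C2*exp(3^(1/8)*z) + C3*sin(3^(1/8)*z) + C4*cos(3^(1/8)*z)


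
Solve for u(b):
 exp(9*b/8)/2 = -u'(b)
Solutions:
 u(b) = C1 - 4*exp(9*b/8)/9


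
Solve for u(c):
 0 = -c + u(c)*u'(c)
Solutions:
 u(c) = -sqrt(C1 + c^2)
 u(c) = sqrt(C1 + c^2)


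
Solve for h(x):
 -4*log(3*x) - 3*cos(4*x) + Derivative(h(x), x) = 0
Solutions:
 h(x) = C1 + 4*x*log(x) - 4*x + 4*x*log(3) + 3*sin(4*x)/4


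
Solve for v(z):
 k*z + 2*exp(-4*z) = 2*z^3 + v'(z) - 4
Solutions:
 v(z) = C1 + k*z^2/2 - z^4/2 + 4*z - exp(-4*z)/2


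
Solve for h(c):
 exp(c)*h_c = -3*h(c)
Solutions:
 h(c) = C1*exp(3*exp(-c))


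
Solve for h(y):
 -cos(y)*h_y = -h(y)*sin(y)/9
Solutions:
 h(y) = C1/cos(y)^(1/9)


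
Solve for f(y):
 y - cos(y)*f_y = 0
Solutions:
 f(y) = C1 + Integral(y/cos(y), y)


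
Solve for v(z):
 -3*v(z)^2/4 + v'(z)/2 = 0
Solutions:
 v(z) = -2/(C1 + 3*z)


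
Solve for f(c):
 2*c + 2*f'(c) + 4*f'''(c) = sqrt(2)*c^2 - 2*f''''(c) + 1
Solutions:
 f(c) = C1 + C2*exp(c*(-8 + 8*2^(1/3)/(3*sqrt(177) + 43)^(1/3) + 2^(2/3)*(3*sqrt(177) + 43)^(1/3))/12)*sin(2^(1/3)*sqrt(3)*c*(-2^(1/3)*(3*sqrt(177) + 43)^(1/3) + 8/(3*sqrt(177) + 43)^(1/3))/12) + C3*exp(c*(-8 + 8*2^(1/3)/(3*sqrt(177) + 43)^(1/3) + 2^(2/3)*(3*sqrt(177) + 43)^(1/3))/12)*cos(2^(1/3)*sqrt(3)*c*(-2^(1/3)*(3*sqrt(177) + 43)^(1/3) + 8/(3*sqrt(177) + 43)^(1/3))/12) + C4*exp(-c*(8*2^(1/3)/(3*sqrt(177) + 43)^(1/3) + 4 + 2^(2/3)*(3*sqrt(177) + 43)^(1/3))/6) + sqrt(2)*c^3/6 - c^2/2 - 2*sqrt(2)*c + c/2


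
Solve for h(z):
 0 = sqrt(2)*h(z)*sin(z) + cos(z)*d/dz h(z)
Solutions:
 h(z) = C1*cos(z)^(sqrt(2))


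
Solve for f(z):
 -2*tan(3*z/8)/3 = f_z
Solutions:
 f(z) = C1 + 16*log(cos(3*z/8))/9


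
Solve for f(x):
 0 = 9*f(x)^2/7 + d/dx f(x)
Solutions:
 f(x) = 7/(C1 + 9*x)


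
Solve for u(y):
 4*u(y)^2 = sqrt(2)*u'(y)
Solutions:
 u(y) = -1/(C1 + 2*sqrt(2)*y)


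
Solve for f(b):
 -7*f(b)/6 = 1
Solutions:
 f(b) = -6/7


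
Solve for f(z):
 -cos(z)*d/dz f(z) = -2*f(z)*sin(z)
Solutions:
 f(z) = C1/cos(z)^2


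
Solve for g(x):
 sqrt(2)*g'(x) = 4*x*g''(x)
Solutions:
 g(x) = C1 + C2*x^(sqrt(2)/4 + 1)


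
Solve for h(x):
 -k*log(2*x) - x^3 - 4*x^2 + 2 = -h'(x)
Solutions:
 h(x) = C1 + k*x*log(x) - k*x + k*x*log(2) + x^4/4 + 4*x^3/3 - 2*x


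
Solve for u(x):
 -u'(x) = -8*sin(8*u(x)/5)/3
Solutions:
 -8*x/3 + 5*log(cos(8*u(x)/5) - 1)/16 - 5*log(cos(8*u(x)/5) + 1)/16 = C1


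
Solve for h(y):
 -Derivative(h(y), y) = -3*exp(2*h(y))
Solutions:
 h(y) = log(-sqrt(-1/(C1 + 3*y))) - log(2)/2
 h(y) = log(-1/(C1 + 3*y))/2 - log(2)/2


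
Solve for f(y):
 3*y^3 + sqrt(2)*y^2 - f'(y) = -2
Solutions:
 f(y) = C1 + 3*y^4/4 + sqrt(2)*y^3/3 + 2*y


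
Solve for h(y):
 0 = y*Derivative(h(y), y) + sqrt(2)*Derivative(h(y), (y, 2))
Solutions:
 h(y) = C1 + C2*erf(2^(1/4)*y/2)


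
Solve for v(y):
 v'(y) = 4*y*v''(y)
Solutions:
 v(y) = C1 + C2*y^(5/4)


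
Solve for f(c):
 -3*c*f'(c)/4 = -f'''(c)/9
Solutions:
 f(c) = C1 + Integral(C2*airyai(3*2^(1/3)*c/2) + C3*airybi(3*2^(1/3)*c/2), c)


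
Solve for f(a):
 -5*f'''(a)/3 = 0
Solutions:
 f(a) = C1 + C2*a + C3*a^2


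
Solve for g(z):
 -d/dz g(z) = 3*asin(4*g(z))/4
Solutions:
 Integral(1/asin(4*_y), (_y, g(z))) = C1 - 3*z/4


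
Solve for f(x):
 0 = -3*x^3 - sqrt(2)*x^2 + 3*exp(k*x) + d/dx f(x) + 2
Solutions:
 f(x) = C1 + 3*x^4/4 + sqrt(2)*x^3/3 - 2*x - 3*exp(k*x)/k


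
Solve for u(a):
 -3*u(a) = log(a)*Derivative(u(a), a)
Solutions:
 u(a) = C1*exp(-3*li(a))


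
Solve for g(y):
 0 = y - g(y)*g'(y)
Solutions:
 g(y) = -sqrt(C1 + y^2)
 g(y) = sqrt(C1 + y^2)


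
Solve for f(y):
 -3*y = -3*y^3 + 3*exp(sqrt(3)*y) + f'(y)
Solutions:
 f(y) = C1 + 3*y^4/4 - 3*y^2/2 - sqrt(3)*exp(sqrt(3)*y)


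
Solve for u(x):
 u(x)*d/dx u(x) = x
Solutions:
 u(x) = -sqrt(C1 + x^2)
 u(x) = sqrt(C1 + x^2)


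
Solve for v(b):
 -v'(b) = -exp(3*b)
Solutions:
 v(b) = C1 + exp(3*b)/3


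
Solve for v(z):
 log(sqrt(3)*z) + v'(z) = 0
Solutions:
 v(z) = C1 - z*log(z) - z*log(3)/2 + z


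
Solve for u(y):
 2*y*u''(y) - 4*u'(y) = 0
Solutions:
 u(y) = C1 + C2*y^3


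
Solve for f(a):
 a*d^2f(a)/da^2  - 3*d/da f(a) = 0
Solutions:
 f(a) = C1 + C2*a^4


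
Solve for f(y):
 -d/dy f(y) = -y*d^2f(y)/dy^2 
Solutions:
 f(y) = C1 + C2*y^2


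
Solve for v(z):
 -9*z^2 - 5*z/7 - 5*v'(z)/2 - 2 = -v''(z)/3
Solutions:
 v(z) = C1 + C2*exp(15*z/2) - 6*z^3/5 - 109*z^2/175 - 2536*z/2625


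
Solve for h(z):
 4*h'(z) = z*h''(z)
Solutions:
 h(z) = C1 + C2*z^5


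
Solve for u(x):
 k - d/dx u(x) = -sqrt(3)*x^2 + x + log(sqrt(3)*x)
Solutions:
 u(x) = C1 + k*x + sqrt(3)*x^3/3 - x^2/2 - x*log(x) - x*log(3)/2 + x


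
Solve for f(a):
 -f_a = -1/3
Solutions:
 f(a) = C1 + a/3


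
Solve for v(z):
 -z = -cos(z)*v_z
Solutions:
 v(z) = C1 + Integral(z/cos(z), z)


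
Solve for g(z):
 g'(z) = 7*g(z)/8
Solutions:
 g(z) = C1*exp(7*z/8)


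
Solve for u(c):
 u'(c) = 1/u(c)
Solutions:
 u(c) = -sqrt(C1 + 2*c)
 u(c) = sqrt(C1 + 2*c)


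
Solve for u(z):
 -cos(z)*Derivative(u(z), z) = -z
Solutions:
 u(z) = C1 + Integral(z/cos(z), z)


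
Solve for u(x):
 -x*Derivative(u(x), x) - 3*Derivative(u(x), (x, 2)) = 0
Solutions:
 u(x) = C1 + C2*erf(sqrt(6)*x/6)


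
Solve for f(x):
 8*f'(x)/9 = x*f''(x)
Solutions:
 f(x) = C1 + C2*x^(17/9)


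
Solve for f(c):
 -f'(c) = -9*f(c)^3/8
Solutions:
 f(c) = -2*sqrt(-1/(C1 + 9*c))
 f(c) = 2*sqrt(-1/(C1 + 9*c))


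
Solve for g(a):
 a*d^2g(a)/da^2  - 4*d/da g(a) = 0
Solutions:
 g(a) = C1 + C2*a^5


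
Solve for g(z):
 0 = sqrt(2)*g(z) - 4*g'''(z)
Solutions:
 g(z) = C3*exp(sqrt(2)*z/2) + (C1*sin(sqrt(6)*z/4) + C2*cos(sqrt(6)*z/4))*exp(-sqrt(2)*z/4)


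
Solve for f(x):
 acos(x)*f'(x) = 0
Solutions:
 f(x) = C1


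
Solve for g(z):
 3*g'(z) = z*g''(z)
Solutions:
 g(z) = C1 + C2*z^4


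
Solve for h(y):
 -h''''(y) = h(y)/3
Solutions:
 h(y) = (C1*sin(sqrt(2)*3^(3/4)*y/6) + C2*cos(sqrt(2)*3^(3/4)*y/6))*exp(-sqrt(2)*3^(3/4)*y/6) + (C3*sin(sqrt(2)*3^(3/4)*y/6) + C4*cos(sqrt(2)*3^(3/4)*y/6))*exp(sqrt(2)*3^(3/4)*y/6)


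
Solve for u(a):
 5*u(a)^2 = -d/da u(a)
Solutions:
 u(a) = 1/(C1 + 5*a)


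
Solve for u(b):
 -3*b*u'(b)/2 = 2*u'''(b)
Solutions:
 u(b) = C1 + Integral(C2*airyai(-6^(1/3)*b/2) + C3*airybi(-6^(1/3)*b/2), b)


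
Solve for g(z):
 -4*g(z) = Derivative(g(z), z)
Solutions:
 g(z) = C1*exp(-4*z)


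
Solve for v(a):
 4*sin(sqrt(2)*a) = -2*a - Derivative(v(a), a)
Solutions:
 v(a) = C1 - a^2 + 2*sqrt(2)*cos(sqrt(2)*a)


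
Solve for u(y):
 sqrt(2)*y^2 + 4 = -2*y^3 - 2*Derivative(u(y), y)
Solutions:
 u(y) = C1 - y^4/4 - sqrt(2)*y^3/6 - 2*y


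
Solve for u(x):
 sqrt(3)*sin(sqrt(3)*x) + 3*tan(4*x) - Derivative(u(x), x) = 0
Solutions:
 u(x) = C1 - 3*log(cos(4*x))/4 - cos(sqrt(3)*x)


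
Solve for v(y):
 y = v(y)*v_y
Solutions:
 v(y) = -sqrt(C1 + y^2)
 v(y) = sqrt(C1 + y^2)


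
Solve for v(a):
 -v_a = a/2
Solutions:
 v(a) = C1 - a^2/4


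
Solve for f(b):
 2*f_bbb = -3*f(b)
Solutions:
 f(b) = C3*exp(-2^(2/3)*3^(1/3)*b/2) + (C1*sin(2^(2/3)*3^(5/6)*b/4) + C2*cos(2^(2/3)*3^(5/6)*b/4))*exp(2^(2/3)*3^(1/3)*b/4)


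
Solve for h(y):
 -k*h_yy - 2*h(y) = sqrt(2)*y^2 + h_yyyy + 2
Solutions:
 h(y) = C1*exp(-sqrt(2)*y*sqrt(-k - sqrt(k^2 - 8))/2) + C2*exp(sqrt(2)*y*sqrt(-k - sqrt(k^2 - 8))/2) + C3*exp(-sqrt(2)*y*sqrt(-k + sqrt(k^2 - 8))/2) + C4*exp(sqrt(2)*y*sqrt(-k + sqrt(k^2 - 8))/2) + sqrt(2)*k/2 - sqrt(2)*y^2/2 - 1


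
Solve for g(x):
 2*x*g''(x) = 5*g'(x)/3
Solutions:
 g(x) = C1 + C2*x^(11/6)


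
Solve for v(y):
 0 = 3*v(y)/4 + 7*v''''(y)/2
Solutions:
 v(y) = (C1*sin(6^(1/4)*7^(3/4)*y/14) + C2*cos(6^(1/4)*7^(3/4)*y/14))*exp(-6^(1/4)*7^(3/4)*y/14) + (C3*sin(6^(1/4)*7^(3/4)*y/14) + C4*cos(6^(1/4)*7^(3/4)*y/14))*exp(6^(1/4)*7^(3/4)*y/14)


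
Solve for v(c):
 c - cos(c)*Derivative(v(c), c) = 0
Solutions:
 v(c) = C1 + Integral(c/cos(c), c)


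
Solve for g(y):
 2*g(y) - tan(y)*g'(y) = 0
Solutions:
 g(y) = C1*sin(y)^2


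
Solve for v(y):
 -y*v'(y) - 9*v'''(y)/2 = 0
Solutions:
 v(y) = C1 + Integral(C2*airyai(-6^(1/3)*y/3) + C3*airybi(-6^(1/3)*y/3), y)


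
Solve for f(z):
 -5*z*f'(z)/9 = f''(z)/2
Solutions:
 f(z) = C1 + C2*erf(sqrt(5)*z/3)


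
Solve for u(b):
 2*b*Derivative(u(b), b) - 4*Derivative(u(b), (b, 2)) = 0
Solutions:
 u(b) = C1 + C2*erfi(b/2)


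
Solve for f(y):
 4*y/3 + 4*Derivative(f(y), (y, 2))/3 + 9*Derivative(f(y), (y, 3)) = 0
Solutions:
 f(y) = C1 + C2*y + C3*exp(-4*y/27) - y^3/6 + 27*y^2/8


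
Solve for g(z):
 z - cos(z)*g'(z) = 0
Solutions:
 g(z) = C1 + Integral(z/cos(z), z)


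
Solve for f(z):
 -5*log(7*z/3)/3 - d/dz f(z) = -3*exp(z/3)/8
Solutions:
 f(z) = C1 - 5*z*log(z)/3 + 5*z*(-log(7) + 1 + log(3))/3 + 9*exp(z/3)/8


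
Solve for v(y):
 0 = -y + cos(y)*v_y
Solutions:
 v(y) = C1 + Integral(y/cos(y), y)


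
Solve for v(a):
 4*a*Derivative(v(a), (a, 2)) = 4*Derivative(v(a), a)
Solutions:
 v(a) = C1 + C2*a^2


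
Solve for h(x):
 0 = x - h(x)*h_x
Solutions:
 h(x) = -sqrt(C1 + x^2)
 h(x) = sqrt(C1 + x^2)


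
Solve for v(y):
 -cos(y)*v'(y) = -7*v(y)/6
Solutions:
 v(y) = C1*(sin(y) + 1)^(7/12)/(sin(y) - 1)^(7/12)


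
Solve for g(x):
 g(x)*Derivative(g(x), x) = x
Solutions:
 g(x) = -sqrt(C1 + x^2)
 g(x) = sqrt(C1 + x^2)


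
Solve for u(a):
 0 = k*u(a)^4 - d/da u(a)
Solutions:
 u(a) = (-1/(C1 + 3*a*k))^(1/3)
 u(a) = (-1/(C1 + a*k))^(1/3)*(-3^(2/3) - 3*3^(1/6)*I)/6
 u(a) = (-1/(C1 + a*k))^(1/3)*(-3^(2/3) + 3*3^(1/6)*I)/6


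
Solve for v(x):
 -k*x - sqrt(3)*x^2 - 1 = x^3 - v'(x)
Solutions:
 v(x) = C1 + k*x^2/2 + x^4/4 + sqrt(3)*x^3/3 + x


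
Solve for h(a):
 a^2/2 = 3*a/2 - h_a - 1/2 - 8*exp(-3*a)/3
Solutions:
 h(a) = C1 - a^3/6 + 3*a^2/4 - a/2 + 8*exp(-3*a)/9


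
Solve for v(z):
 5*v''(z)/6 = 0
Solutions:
 v(z) = C1 + C2*z


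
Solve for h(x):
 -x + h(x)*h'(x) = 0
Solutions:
 h(x) = -sqrt(C1 + x^2)
 h(x) = sqrt(C1 + x^2)


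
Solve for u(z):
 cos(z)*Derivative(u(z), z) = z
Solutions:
 u(z) = C1 + Integral(z/cos(z), z)


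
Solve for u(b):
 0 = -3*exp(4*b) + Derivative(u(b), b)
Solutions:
 u(b) = C1 + 3*exp(4*b)/4


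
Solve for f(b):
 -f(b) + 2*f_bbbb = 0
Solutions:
 f(b) = C1*exp(-2^(3/4)*b/2) + C2*exp(2^(3/4)*b/2) + C3*sin(2^(3/4)*b/2) + C4*cos(2^(3/4)*b/2)


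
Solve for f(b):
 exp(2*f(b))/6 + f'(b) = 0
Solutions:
 f(b) = log(-1/(C1 - b))/2 + log(3)/2
 f(b) = log(-sqrt(1/(C1 + b))) + log(3)/2


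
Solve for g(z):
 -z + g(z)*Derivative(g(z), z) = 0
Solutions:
 g(z) = -sqrt(C1 + z^2)
 g(z) = sqrt(C1 + z^2)


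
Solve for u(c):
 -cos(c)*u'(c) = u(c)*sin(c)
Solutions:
 u(c) = C1*cos(c)


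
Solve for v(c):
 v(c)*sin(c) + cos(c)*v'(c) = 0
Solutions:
 v(c) = C1*cos(c)


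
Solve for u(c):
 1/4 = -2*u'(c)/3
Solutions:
 u(c) = C1 - 3*c/8


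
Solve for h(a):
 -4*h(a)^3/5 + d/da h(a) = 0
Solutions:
 h(a) = -sqrt(10)*sqrt(-1/(C1 + 4*a))/2
 h(a) = sqrt(10)*sqrt(-1/(C1 + 4*a))/2


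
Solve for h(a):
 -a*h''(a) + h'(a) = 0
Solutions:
 h(a) = C1 + C2*a^2


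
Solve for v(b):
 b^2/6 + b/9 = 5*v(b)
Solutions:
 v(b) = b*(3*b + 2)/90


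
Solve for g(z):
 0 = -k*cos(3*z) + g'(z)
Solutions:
 g(z) = C1 + k*sin(3*z)/3


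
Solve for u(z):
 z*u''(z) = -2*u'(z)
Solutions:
 u(z) = C1 + C2/z


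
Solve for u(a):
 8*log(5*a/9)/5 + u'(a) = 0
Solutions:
 u(a) = C1 - 8*a*log(a)/5 - 8*a*log(5)/5 + 8*a/5 + 16*a*log(3)/5


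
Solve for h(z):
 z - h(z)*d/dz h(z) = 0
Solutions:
 h(z) = -sqrt(C1 + z^2)
 h(z) = sqrt(C1 + z^2)


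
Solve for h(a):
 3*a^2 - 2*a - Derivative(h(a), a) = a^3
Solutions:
 h(a) = C1 - a^4/4 + a^3 - a^2


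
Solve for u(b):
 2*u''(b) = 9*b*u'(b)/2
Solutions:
 u(b) = C1 + C2*erfi(3*sqrt(2)*b/4)


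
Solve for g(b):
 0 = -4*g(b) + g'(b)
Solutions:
 g(b) = C1*exp(4*b)


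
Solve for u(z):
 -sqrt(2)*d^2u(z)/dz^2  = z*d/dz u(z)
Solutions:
 u(z) = C1 + C2*erf(2^(1/4)*z/2)


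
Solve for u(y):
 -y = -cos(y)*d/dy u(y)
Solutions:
 u(y) = C1 + Integral(y/cos(y), y)


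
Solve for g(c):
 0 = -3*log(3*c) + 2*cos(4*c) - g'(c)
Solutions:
 g(c) = C1 - 3*c*log(c) - 3*c*log(3) + 3*c + sin(4*c)/2


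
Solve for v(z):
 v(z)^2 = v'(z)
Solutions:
 v(z) = -1/(C1 + z)


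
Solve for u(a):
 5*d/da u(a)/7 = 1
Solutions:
 u(a) = C1 + 7*a/5


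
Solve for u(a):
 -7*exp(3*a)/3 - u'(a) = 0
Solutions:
 u(a) = C1 - 7*exp(3*a)/9


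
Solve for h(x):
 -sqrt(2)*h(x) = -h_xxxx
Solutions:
 h(x) = C1*exp(-2^(1/8)*x) + C2*exp(2^(1/8)*x) + C3*sin(2^(1/8)*x) + C4*cos(2^(1/8)*x)


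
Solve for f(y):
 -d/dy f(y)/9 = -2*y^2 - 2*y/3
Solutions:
 f(y) = C1 + 6*y^3 + 3*y^2


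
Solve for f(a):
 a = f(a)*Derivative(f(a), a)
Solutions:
 f(a) = -sqrt(C1 + a^2)
 f(a) = sqrt(C1 + a^2)


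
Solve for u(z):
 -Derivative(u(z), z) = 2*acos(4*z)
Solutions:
 u(z) = C1 - 2*z*acos(4*z) + sqrt(1 - 16*z^2)/2


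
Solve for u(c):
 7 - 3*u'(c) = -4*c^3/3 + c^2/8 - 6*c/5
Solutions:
 u(c) = C1 + c^4/9 - c^3/72 + c^2/5 + 7*c/3


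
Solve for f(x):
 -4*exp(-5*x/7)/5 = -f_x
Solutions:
 f(x) = C1 - 28*exp(-5*x/7)/25


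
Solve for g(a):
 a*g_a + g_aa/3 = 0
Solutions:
 g(a) = C1 + C2*erf(sqrt(6)*a/2)


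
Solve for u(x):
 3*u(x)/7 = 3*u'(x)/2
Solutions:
 u(x) = C1*exp(2*x/7)


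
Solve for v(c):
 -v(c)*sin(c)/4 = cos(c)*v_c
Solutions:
 v(c) = C1*cos(c)^(1/4)


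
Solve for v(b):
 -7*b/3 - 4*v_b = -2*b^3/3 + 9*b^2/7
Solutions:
 v(b) = C1 + b^4/24 - 3*b^3/28 - 7*b^2/24


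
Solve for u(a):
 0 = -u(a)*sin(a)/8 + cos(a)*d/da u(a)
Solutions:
 u(a) = C1/cos(a)^(1/8)


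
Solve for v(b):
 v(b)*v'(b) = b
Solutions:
 v(b) = -sqrt(C1 + b^2)
 v(b) = sqrt(C1 + b^2)


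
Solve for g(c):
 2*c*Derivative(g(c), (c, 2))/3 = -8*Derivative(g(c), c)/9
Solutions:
 g(c) = C1 + C2/c^(1/3)


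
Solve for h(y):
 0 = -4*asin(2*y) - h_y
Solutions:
 h(y) = C1 - 4*y*asin(2*y) - 2*sqrt(1 - 4*y^2)


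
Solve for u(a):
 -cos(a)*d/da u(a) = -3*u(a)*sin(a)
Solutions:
 u(a) = C1/cos(a)^3


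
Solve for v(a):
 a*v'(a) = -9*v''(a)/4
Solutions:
 v(a) = C1 + C2*erf(sqrt(2)*a/3)


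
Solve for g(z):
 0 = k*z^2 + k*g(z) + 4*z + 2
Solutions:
 g(z) = (-k*z^2 - 4*z - 2)/k


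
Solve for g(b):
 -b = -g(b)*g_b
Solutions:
 g(b) = -sqrt(C1 + b^2)
 g(b) = sqrt(C1 + b^2)


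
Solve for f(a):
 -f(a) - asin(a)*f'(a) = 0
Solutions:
 f(a) = C1*exp(-Integral(1/asin(a), a))


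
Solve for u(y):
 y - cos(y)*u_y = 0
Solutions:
 u(y) = C1 + Integral(y/cos(y), y)


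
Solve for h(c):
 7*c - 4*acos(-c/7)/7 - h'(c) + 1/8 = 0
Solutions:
 h(c) = C1 + 7*c^2/2 - 4*c*acos(-c/7)/7 + c/8 - 4*sqrt(49 - c^2)/7


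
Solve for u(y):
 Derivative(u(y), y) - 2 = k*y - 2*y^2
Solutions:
 u(y) = C1 + k*y^2/2 - 2*y^3/3 + 2*y


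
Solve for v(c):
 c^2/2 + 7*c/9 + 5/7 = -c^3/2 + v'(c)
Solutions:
 v(c) = C1 + c^4/8 + c^3/6 + 7*c^2/18 + 5*c/7


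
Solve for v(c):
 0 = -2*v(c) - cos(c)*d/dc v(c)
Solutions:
 v(c) = C1*(sin(c) - 1)/(sin(c) + 1)


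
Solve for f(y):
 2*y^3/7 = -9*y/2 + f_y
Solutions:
 f(y) = C1 + y^4/14 + 9*y^2/4


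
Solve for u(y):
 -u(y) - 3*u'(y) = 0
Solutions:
 u(y) = C1*exp(-y/3)


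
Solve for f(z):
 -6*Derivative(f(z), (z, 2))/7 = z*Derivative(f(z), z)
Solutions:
 f(z) = C1 + C2*erf(sqrt(21)*z/6)


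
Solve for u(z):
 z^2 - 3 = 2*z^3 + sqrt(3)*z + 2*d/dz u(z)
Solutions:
 u(z) = C1 - z^4/4 + z^3/6 - sqrt(3)*z^2/4 - 3*z/2


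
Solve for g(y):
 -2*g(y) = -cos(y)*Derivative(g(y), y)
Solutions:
 g(y) = C1*(sin(y) + 1)/(sin(y) - 1)


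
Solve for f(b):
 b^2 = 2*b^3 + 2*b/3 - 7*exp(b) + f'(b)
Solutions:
 f(b) = C1 - b^4/2 + b^3/3 - b^2/3 + 7*exp(b)


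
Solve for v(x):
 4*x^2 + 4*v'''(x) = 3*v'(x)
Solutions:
 v(x) = C1 + C2*exp(-sqrt(3)*x/2) + C3*exp(sqrt(3)*x/2) + 4*x^3/9 + 32*x/9


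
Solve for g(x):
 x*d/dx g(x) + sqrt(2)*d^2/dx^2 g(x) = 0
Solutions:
 g(x) = C1 + C2*erf(2^(1/4)*x/2)


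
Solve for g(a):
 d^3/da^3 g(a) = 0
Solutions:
 g(a) = C1 + C2*a + C3*a^2


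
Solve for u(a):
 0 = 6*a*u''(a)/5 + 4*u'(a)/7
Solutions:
 u(a) = C1 + C2*a^(11/21)


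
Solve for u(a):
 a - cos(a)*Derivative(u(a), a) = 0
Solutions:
 u(a) = C1 + Integral(a/cos(a), a)


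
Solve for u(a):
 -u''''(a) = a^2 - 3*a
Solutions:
 u(a) = C1 + C2*a + C3*a^2 + C4*a^3 - a^6/360 + a^5/40


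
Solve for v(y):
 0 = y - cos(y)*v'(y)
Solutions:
 v(y) = C1 + Integral(y/cos(y), y)


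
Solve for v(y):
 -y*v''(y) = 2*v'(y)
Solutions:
 v(y) = C1 + C2/y


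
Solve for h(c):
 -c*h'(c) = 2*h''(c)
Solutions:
 h(c) = C1 + C2*erf(c/2)


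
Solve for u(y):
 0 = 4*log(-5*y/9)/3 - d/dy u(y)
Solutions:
 u(y) = C1 + 4*y*log(-y)/3 + 4*y*(-2*log(3) - 1 + log(5))/3


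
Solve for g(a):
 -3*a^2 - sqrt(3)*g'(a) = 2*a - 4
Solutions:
 g(a) = C1 - sqrt(3)*a^3/3 - sqrt(3)*a^2/3 + 4*sqrt(3)*a/3


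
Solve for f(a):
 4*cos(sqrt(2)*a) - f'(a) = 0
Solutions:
 f(a) = C1 + 2*sqrt(2)*sin(sqrt(2)*a)


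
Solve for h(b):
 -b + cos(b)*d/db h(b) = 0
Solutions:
 h(b) = C1 + Integral(b/cos(b), b)


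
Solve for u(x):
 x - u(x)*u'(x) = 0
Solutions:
 u(x) = -sqrt(C1 + x^2)
 u(x) = sqrt(C1 + x^2)


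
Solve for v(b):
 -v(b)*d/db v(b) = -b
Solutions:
 v(b) = -sqrt(C1 + b^2)
 v(b) = sqrt(C1 + b^2)


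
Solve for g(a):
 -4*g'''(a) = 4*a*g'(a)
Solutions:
 g(a) = C1 + Integral(C2*airyai(-a) + C3*airybi(-a), a)


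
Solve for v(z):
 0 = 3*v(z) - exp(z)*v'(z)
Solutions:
 v(z) = C1*exp(-3*exp(-z))


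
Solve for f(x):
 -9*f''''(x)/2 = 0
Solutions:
 f(x) = C1 + C2*x + C3*x^2 + C4*x^3


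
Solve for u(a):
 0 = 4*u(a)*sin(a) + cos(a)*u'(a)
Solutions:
 u(a) = C1*cos(a)^4


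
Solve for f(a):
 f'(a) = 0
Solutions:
 f(a) = C1


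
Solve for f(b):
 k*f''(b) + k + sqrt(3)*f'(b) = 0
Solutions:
 f(b) = C1 + C2*exp(-sqrt(3)*b/k) - sqrt(3)*b*k/3


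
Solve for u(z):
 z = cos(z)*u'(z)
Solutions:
 u(z) = C1 + Integral(z/cos(z), z)


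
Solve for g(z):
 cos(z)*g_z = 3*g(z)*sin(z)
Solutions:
 g(z) = C1/cos(z)^3


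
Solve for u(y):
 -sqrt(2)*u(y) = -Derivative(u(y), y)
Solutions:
 u(y) = C1*exp(sqrt(2)*y)


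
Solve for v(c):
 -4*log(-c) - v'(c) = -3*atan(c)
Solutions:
 v(c) = C1 - 4*c*log(-c) + 3*c*atan(c) + 4*c - 3*log(c^2 + 1)/2


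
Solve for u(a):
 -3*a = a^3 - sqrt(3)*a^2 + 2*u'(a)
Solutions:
 u(a) = C1 - a^4/8 + sqrt(3)*a^3/6 - 3*a^2/4


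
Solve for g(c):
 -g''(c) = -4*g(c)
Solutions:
 g(c) = C1*exp(-2*c) + C2*exp(2*c)


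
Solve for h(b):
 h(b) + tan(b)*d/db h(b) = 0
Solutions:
 h(b) = C1/sin(b)


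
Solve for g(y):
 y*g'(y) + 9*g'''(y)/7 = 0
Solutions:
 g(y) = C1 + Integral(C2*airyai(-21^(1/3)*y/3) + C3*airybi(-21^(1/3)*y/3), y)


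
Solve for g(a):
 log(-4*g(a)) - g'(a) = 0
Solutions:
 -Integral(1/(log(-_y) + 2*log(2)), (_y, g(a))) = C1 - a


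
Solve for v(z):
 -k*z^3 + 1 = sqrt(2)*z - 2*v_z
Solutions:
 v(z) = C1 + k*z^4/8 + sqrt(2)*z^2/4 - z/2


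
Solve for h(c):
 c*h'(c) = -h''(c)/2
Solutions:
 h(c) = C1 + C2*erf(c)


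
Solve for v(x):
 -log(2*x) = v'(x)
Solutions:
 v(x) = C1 - x*log(x) - x*log(2) + x


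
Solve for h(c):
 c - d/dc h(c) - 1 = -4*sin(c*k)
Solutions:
 h(c) = C1 + c^2/2 - c - 4*cos(c*k)/k


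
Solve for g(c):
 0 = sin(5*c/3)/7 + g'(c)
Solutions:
 g(c) = C1 + 3*cos(5*c/3)/35


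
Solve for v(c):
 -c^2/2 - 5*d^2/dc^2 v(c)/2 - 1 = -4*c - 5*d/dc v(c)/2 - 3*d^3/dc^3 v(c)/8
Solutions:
 v(c) = C1 + C2*exp(2*c*(5 - sqrt(10))/3) + C3*exp(2*c*(sqrt(10) + 5)/3) + c^3/15 - 3*c^2/5 - 43*c/50


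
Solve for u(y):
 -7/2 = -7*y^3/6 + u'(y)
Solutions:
 u(y) = C1 + 7*y^4/24 - 7*y/2
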